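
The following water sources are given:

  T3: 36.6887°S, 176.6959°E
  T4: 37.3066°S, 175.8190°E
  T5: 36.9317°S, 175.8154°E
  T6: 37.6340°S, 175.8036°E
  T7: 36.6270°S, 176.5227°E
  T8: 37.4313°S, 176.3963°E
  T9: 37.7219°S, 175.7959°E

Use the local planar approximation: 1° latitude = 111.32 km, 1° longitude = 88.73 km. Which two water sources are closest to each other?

T6 and T9

Pairwise distances:
T3–T4: √((-0.6179·111.32)² + (-0.8769·88.73)²) = √(4731.325049 + 6053.981691) = 103.8523 km
T3–T5: √((-0.2430·111.32)² + (-0.8805·88.73)²) = √(731.743617 + 6103.791409) = 82.6773 km
T3–T6: √((-0.9453·111.32)² + (-0.8923·88.73)²) = √(11073.520427 + 6268.487281) = 131.6891 km
T3–T7: √((0.0617·111.32)² + (-0.1732·88.73)²) = √(47.175523 + 236.176530) = 16.8331 km
T3–T8: √((-0.7426·111.32)² + (-0.2996·88.73)²) = √(6833.705913 + 706.682898) = 86.8354 km
T3–T9: √((-1.0332·111.32)² + (-0.9000·88.73)²) = √(13228.639770 + 6377.140449) = 140.0206 km
T4–T5: √((0.3749·111.32)² + (-0.0036·88.73)²) = √(1741.715738 + 0.102034) = 41.7351 km
T4–T6: √((-0.3274·111.32)² + (-0.0154·88.73)²) = √(1328.323162 + 1.867164) = 36.4718 km
T4–T7: √((0.6796·111.32)² + (0.7037·88.73)²) = √(5723.387303 + 3898.666309) = 98.0921 km
T4–T8: √((-0.1247·111.32)² + (0.5773·88.73)²) = √(192.698930 + 2623.880657) = 53.0715 km
T4–T9: √((-0.4153·111.32)² + (-0.0231·88.73)²) = √(2137.323484 + 4.201118) = 46.2766 km
T5–T6: √((-0.7023·111.32)² + (-0.0118·88.73)²) = √(6112.118029 + 1.096238) = 78.1870 km
T5–T7: √((0.3047·111.32)² + (0.7073·88.73)²) = √(1150.512400 + 3938.658066) = 71.3384 km
T5–T8: √((-0.4996·111.32)² + (0.5809·88.73)²) = √(3093.080726 + 2656.707342) = 75.8274 km
T5–T9: √((-0.7902·111.32)² + (-0.0195·88.73)²) = √(7737.852485 + 2.993713) = 87.9821 km
T6–T7: √((1.0070·111.32)² + (0.7191·88.73)²) = √(12566.239609 + 4071.172840) = 128.9861 km
T6–T8: √((0.2027·111.32)² + (0.5927·88.73)²) = √(509.159549 + 2765.736604) = 57.2267 km
T6–T9: √((-0.0879·111.32)² + (-0.0077·88.73)²) = √(95.746773 + 0.466791) = 9.8089 km
T7–T8: √((-0.8043·111.32)² + (-0.1264·88.73)²) = √(8016.458206 + 125.786812) = 90.2344 km
T7–T9: √((-1.0949·111.32)² + (-0.7268·88.73)²) = √(14855.774786 + 4158.826478) = 137.8934 km
T8–T9: √((-0.2906·111.32)² + (-0.6004·88.73)²) = √(1046.496103 + 2838.064950) = 62.3262 km
Closest pair: T6–T9 at 9.8089 km.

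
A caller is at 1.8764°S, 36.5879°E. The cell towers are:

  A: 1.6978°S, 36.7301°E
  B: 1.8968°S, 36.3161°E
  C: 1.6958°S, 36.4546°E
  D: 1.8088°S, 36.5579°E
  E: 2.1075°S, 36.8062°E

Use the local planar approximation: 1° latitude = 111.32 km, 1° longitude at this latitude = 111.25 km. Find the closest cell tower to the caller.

Distances from 1.8764°S, 36.5879°E:
A: 25.4076 km
B: 30.3229 km
C: 24.9821 km
D: 8.2321 km
E: 35.3784 km
Minimum: D at 8.2321 km.

D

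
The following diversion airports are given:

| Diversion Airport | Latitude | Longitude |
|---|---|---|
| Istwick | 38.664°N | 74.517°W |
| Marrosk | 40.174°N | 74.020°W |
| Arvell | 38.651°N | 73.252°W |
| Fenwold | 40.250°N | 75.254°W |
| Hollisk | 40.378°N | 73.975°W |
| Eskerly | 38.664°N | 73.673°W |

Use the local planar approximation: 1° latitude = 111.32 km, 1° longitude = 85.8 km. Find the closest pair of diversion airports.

Pairwise distances:
Istwick–Marrosk: 173.418 km
Istwick–Arvell: 108.547 km
Istwick–Fenwold: 187.536 km
Istwick–Hollisk: 196.388 km
Istwick–Eskerly: 72.415 km
Marrosk–Arvell: 181.896 km
Marrosk–Fenwold: 106.215 km
Marrosk–Hollisk: 23.035 km
Marrosk–Eskerly: 170.709 km
Arvell–Fenwold: 247.366 km
Arvell–Hollisk: 202.010 km
Arvell–Eskerly: 36.151 km
Fenwold–Hollisk: 110.659 km
Fenwold–Eskerly: 222.648 km
Hollisk–Eskerly: 192.554 km
Closest pair: Marrosk–Hollisk at 23.035 km.

Marrosk and Hollisk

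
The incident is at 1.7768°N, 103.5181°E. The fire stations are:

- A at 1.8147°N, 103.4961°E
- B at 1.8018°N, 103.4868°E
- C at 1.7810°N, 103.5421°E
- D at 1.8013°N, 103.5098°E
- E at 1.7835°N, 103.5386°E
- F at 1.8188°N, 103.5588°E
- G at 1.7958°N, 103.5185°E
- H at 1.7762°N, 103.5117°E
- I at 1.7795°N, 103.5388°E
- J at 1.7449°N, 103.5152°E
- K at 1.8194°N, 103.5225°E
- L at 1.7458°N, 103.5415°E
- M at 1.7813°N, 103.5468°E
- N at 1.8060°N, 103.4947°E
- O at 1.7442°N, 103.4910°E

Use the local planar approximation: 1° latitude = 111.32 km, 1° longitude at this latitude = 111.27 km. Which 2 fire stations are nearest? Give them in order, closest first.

Distances from 1.7768°N, 103.5181°E:
A: √((0.0379·111.32)² + (-0.0220·111.27)²) = √(17.800197 + 5.992410) = 4.8778 km
B: √((0.0250·111.32)² + (-0.0313·111.27)²) = √(7.745089 + 12.129555) = 4.4581 km
C: √((0.0042·111.32)² + (0.0240·111.27)²) = √(0.218597 + 7.131463) = 2.7111 km
D: √((0.0245·111.32)² + (-0.0083·111.27)²) = √(7.438383 + 0.852928) = 2.8795 km
E: √((0.0067·111.32)² + (0.0205·111.27)²) = √(0.556283 + 5.203121) = 2.3999 km
F: √((0.0420·111.32)² + (0.0407·111.27)²) = √(21.859739 + 20.509024) = 6.5091 km
G: √((0.0190·111.32)² + (0.0004·111.27)²) = √(4.473563 + 0.001981) = 2.1155 km
H: √((-0.0006·111.32)² + (-0.0064·111.27)²) = √(0.004461 + 0.507126) = 0.7153 km
I: √((0.0027·111.32)² + (0.0207·111.27)²) = √(0.090339 + 5.305140) = 2.3228 km
J: √((-0.0319·111.32)² + (-0.0029·111.27)²) = √(12.610368 + 0.104124) = 3.5657 km
K: √((0.0426·111.32)² + (0.0044·111.27)²) = √(22.488764 + 0.239696) = 4.7674 km
L: √((-0.0310·111.32)² + (0.0234·111.27)²) = √(11.908849 + 6.779347) = 4.3230 km
M: √((0.0045·111.32)² + (0.0287·111.27)²) = √(0.250941 + 10.198117) = 3.2325 km
N: √((0.0292·111.32)² + (-0.0234·111.27)²) = √(10.566036 + 6.779347) = 4.1648 km
O: √((-0.0326·111.32)² + (-0.0271·111.27)²) = √(13.169873 + 9.092740) = 4.7183 km
Sorted: H (0.7153 km) < G (2.1155 km) < I (2.3228 km) < E (2.3999 km) < …

H, G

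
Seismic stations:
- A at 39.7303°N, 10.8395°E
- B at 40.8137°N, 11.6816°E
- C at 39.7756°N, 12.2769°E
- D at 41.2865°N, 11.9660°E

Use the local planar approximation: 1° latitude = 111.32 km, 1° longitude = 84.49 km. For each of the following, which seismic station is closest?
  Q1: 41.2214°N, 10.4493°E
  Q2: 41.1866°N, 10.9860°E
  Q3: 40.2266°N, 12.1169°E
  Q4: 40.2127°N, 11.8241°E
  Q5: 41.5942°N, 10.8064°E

Q1 at 41.2214°N, 10.4493°E:
  A: √((-1.4911·111.32)² + (0.3902·84.49)²) = √(27552.431780 + 1086.888892) = 169.2316 km
  B: √((-0.4077·111.32)² + (1.2323·84.49)²) = √(2059.813111 + 10840.355311) = 113.5789 km
  C: √((-1.4458·111.32)² + (1.8276·84.49)²) = √(25903.761699 + 23843.659925) = 223.0413 km
  D: √((0.0651·111.32)² + (1.5167·84.49)²) = √(52.518023 + 16421.392959) = 128.3507 km
  → nearest: B (113.5789 km)
Q2 at 41.1866°N, 10.9860°E:
  A: √((-1.4563·111.32)² + (-0.1465·84.49)²) = √(26281.375682 + 153.209562) = 162.5872 km
  B: √((-0.3729·111.32)² + (0.6956·84.49)²) = √(1723.182050 + 3454.059121) = 71.9530 km
  C: √((-1.4110·111.32)² + (1.2909·84.49)²) = √(24671.776539 + 11895.859381) = 191.2267 km
  D: √((0.0999·111.32)² + (0.9800·84.49)²) = √(123.673705 + 6855.873120) = 83.5437 km
  → nearest: B (71.9530 km)
Q3 at 40.2266°N, 12.1169°E:
  A: √((-0.4963·111.32)² + (-1.2774·84.49)²) = √(3052.354322 + 11648.350868) = 121.2465 km
  B: √((0.5871·111.32)² + (-0.4353·84.49)²) = √(4271.403076 + 1352.657842) = 74.9937 km
  C: √((-0.4510·111.32)² + (0.1600·84.49)²) = √(2520.574156 + 182.747139) = 51.9935 km
  D: √((1.0599·111.32)² + (-0.1509·84.49)²) = √(13921.184190 + 162.550796) = 118.6749 km
  → nearest: C (51.9935 km)
Q4 at 40.2127°N, 11.8241°E:
  A: √((-0.4824·111.32)² + (-0.9846·84.49)²) = √(2883.772484 + 6920.385430) = 99.0159 km
  B: √((0.6010·111.32)² + (-0.1425·84.49)²) = √(4476.054227 + 144.957386) = 67.9780 km
  C: √((-0.4371·111.32)² + (0.4528·84.49)²) = √(2367.598239 + 1463.603558) = 61.8967 km
  D: √((1.0738·111.32)² + (0.1419·84.49)²) = √(14288.715678 + 143.739262) = 120.1352 km
  → nearest: C (61.8967 km)
Q5 at 41.5942°N, 10.8064°E:
  A: √((-1.8639·111.32)² + (0.0331·84.49)²) = √(43051.829533 + 7.821078) = 207.5082 km
  B: √((-0.7805·111.32)² + (0.8752·84.49)²) = √(7549.048405 + 5467.958858) = 114.0921 km
  C: √((-1.8186·111.32)² + (1.4705·84.49)²) = √(40984.606417 + 15436.209988) = 237.5307 km
  D: √((-0.3077·111.32)² + (1.1596·84.49)²) = √(1173.279244 + 9599.023029) = 103.7897 km
  → nearest: D (103.7897 km)

Q1→B; Q2→B; Q3→C; Q4→C; Q5→D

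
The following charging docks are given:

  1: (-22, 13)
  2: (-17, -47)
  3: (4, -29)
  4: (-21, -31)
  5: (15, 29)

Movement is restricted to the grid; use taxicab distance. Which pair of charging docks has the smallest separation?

2 and 4

Pairwise distances:
2–4: |-4| + |16| = 4 + 16 = 20
3–4: |-25| + |-2| = 25 + 2 = 27
2–3: |21| + |18| = 21 + 18 = 39
1–4: |1| + |-44| = 1 + 44 = 45
1–5: |37| + |16| = 37 + 16 = 53
1–2: |5| + |-60| = 5 + 60 = 65
1–3: |26| + |-42| = 26 + 42 = 68
3–5: |11| + |58| = 11 + 58 = 69
4–5: |36| + |60| = 36 + 60 = 96
2–5: |32| + |76| = 32 + 76 = 108
Closest pair: 2–4 at 20.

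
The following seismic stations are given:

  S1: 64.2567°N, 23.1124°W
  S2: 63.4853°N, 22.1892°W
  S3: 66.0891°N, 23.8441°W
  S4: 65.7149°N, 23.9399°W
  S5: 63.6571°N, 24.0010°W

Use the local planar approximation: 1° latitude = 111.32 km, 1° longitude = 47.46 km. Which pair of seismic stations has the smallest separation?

Pairwise distances:
S1–S2: 96.4044 km
S1–S3: 206.9176 km
S1–S4: 167.0101 km
S1–S5: 78.9543 km
S2–S3: 300.3077 km
S2–S4: 261.7373 km
S2–S5: 88.0891 km
S3–S4: 41.9033 km
S3–S5: 270.8326 km
S4–S5: 229.0926 km
Closest pair: S3–S4 at 41.9033 km.

S3 and S4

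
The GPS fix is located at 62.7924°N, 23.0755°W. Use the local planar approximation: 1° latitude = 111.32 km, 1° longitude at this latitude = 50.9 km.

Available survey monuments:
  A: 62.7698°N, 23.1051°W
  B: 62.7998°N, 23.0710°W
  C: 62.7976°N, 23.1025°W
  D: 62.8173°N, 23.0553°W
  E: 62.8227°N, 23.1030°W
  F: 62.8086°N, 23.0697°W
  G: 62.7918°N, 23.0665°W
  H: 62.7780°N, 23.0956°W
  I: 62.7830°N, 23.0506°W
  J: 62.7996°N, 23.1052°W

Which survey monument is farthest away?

E

Distances from 62.7924°N, 23.0755°W:
A: 2.9325 km
B: 0.8550 km
C: 1.4912 km
D: 2.9564 km
E: 3.6519 km
F: 1.8274 km
G: 0.4629 km
H: 1.9017 km
I: 1.6436 km
J: 1.7111 km
Maximum: E at 3.6519 km.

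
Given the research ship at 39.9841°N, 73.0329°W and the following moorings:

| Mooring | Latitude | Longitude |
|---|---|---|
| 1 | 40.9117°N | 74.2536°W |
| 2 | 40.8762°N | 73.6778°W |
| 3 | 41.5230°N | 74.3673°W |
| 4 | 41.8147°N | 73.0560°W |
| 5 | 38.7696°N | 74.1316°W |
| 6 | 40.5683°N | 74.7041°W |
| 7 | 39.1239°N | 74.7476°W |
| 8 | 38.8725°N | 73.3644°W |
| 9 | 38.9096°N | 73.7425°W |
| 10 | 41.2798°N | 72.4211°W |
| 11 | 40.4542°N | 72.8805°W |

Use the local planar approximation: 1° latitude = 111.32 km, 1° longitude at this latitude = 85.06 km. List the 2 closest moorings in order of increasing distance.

Distances from 39.9841°N, 73.0329°W:
1: 146.4375 km
2: 113.4517 km
3: 205.5004 km
4: 203.7919 km
5: 164.3547 km
6: 156.3220 km
7: 174.4775 km
8: 126.9153 km
9: 133.9795 km
10: 153.3380 km
11: 53.9132 km
Sorted: 11 (53.9132 km) < 2 (113.4517 km) < 8 (126.9153 km) < 9 (133.9795 km) < …

11, 2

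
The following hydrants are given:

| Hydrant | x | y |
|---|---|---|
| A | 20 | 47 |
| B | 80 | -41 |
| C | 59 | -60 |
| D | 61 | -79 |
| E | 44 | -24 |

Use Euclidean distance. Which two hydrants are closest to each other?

C and D

Pairwise distances:
C–D: √((2)² + (-19)²) = √(4.000 + 361.000) = 19.1
B–C: √((-21)² + (-19)²) = √(441.000 + 361.000) = 28.3
C–E: √((-15)² + (36)²) = √(225.000 + 1296.000) = 39.0
B–E: √((-36)² + (17)²) = √(1296.000 + 289.000) = 39.8
B–D: √((-19)² + (-38)²) = √(361.000 + 1444.000) = 42.5
D–E: √((-17)² + (55)²) = √(289.000 + 3025.000) = 57.6
A–E: √((24)² + (-71)²) = √(576.000 + 5041.000) = 74.9
A–B: √((60)² + (-88)²) = √(3600.000 + 7744.000) = 106.5
A–C: √((39)² + (-107)²) = √(1521.000 + 11449.000) = 113.9
A–D: √((41)² + (-126)²) = √(1681.000 + 15876.000) = 132.5
Closest pair: C–D at 19.1.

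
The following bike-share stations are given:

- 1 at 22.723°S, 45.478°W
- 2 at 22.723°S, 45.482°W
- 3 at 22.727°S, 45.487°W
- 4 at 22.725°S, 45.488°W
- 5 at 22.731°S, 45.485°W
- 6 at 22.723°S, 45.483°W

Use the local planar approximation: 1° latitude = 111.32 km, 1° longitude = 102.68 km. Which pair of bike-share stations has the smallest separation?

2 and 6

Pairwise distances:
1–2: 0.411 km
1–3: 1.026 km
1–4: 1.051 km
1–5: 1.144 km
1–6: 0.513 km
2–3: 0.680 km
2–4: 0.655 km
2–5: 0.942 km
2–6: 0.103 km
3–4: 0.245 km
3–5: 0.490 km
3–6: 0.606 km
4–5: 0.736 km
4–6: 0.560 km
5–6: 0.914 km
Closest pair: 2–6 at 0.103 km.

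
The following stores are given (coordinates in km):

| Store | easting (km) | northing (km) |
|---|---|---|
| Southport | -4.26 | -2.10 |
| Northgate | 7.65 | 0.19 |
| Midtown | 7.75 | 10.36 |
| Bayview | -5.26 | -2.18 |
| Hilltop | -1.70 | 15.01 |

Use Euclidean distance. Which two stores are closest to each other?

Pairwise distances:
Southport–Northgate: 12.13 km
Southport–Midtown: 17.31 km
Southport–Bayview: 1.00 km
Southport–Hilltop: 17.30 km
Northgate–Midtown: 10.17 km
Northgate–Bayview: 13.13 km
Northgate–Hilltop: 17.52 km
Midtown–Bayview: 18.07 km
Midtown–Hilltop: 10.53 km
Bayview–Hilltop: 17.55 km
Closest pair: Southport–Bayview at 1.00 km.

Southport and Bayview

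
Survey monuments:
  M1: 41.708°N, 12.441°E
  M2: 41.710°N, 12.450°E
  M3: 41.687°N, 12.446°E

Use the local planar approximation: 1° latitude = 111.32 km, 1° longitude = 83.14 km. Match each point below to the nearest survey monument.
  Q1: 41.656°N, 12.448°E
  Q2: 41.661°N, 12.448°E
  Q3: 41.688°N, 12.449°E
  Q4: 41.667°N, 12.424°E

Q1→M3; Q2→M3; Q3→M3; Q4→M3

Q1 at 41.656°N, 12.448°E:
  M1: 5.818 km
  M2: 6.014 km
  M3: 3.455 km
  → nearest: M3 (3.455 km)
Q2 at 41.661°N, 12.448°E:
  M1: 5.264 km
  M2: 5.457 km
  M3: 2.899 km
  → nearest: M3 (2.899 km)
Q3 at 41.688°N, 12.449°E:
  M1: 2.324 km
  M2: 2.450 km
  M3: 0.273 km
  → nearest: M3 (0.273 km)
Q4 at 41.667°N, 12.424°E:
  M1: 4.778 km
  M2: 5.252 km
  M3: 2.881 km
  → nearest: M3 (2.881 km)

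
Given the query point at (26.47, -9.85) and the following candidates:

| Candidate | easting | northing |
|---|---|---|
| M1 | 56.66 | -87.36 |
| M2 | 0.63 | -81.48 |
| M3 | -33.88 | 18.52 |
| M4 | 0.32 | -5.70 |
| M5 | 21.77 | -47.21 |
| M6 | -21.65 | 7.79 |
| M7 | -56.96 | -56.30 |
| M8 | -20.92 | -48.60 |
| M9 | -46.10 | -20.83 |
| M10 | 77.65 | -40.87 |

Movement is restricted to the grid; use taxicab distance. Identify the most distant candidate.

M7

Distances from (26.47, -9.85):
M1: |30.19| + |-77.51| = 30.19 + 77.51 = 107.70
M2: |-25.84| + |-71.63| = 25.84 + 71.63 = 97.47
M3: |-60.35| + |28.37| = 60.35 + 28.37 = 88.72
M4: |-26.15| + |4.15| = 26.15 + 4.15 = 30.30
M5: |-4.70| + |-37.36| = 4.70 + 37.36 = 42.06
M6: |-48.12| + |17.64| = 48.12 + 17.64 = 65.76
M7: |-83.43| + |-46.45| = 83.43 + 46.45 = 129.88
M8: |-47.39| + |-38.75| = 47.39 + 38.75 = 86.14
M9: |-72.57| + |-10.98| = 72.57 + 10.98 = 83.55
M10: |51.18| + |-31.02| = 51.18 + 31.02 = 82.20
Maximum: M7 at 129.88.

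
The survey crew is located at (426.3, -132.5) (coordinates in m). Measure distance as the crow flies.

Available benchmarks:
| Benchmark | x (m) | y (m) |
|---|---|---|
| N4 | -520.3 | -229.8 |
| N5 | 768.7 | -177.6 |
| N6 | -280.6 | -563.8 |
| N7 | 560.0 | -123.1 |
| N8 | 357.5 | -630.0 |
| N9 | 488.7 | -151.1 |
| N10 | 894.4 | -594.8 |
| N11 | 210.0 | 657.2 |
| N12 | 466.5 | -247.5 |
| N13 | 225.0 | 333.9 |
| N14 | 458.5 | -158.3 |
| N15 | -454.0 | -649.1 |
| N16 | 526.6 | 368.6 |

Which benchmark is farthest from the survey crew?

N15

Distances from (426.3, -132.5):
N4: 951.6 m
N5: 345.4 m
N6: 828.1 m
N7: 134.0 m
N8: 502.2 m
N9: 65.1 m
N10: 657.9 m
N11: 818.8 m
N12: 121.8 m
N13: 508.0 m
N14: 41.3 m
N15: 1020.7 m
N16: 511.0 m
Maximum: N15 at 1020.7 m.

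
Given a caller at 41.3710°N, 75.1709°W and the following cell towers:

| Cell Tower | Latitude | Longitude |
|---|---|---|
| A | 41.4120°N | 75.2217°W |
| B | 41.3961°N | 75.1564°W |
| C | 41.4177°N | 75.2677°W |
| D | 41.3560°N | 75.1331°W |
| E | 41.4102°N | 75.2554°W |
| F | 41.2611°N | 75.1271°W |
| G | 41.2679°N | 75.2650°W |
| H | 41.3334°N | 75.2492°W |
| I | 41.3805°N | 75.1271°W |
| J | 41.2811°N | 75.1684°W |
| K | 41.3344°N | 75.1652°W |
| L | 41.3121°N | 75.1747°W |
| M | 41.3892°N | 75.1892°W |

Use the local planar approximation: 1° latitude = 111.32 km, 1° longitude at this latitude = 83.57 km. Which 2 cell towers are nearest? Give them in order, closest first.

M, B

Distances from 41.3710°N, 75.1709°W:
A: 6.2333 km
B: 3.0456 km
C: 9.6160 km
D: 3.5731 km
E: 8.3012 km
F: 12.7699 km
G: 13.9128 km
H: 7.7677 km
I: 3.8101 km
J: 10.0098 km
K: 4.1021 km
L: 6.5644 km
M: 2.5384 km
Sorted: M (2.5384 km) < B (3.0456 km) < D (3.5731 km) < I (3.8101 km) < …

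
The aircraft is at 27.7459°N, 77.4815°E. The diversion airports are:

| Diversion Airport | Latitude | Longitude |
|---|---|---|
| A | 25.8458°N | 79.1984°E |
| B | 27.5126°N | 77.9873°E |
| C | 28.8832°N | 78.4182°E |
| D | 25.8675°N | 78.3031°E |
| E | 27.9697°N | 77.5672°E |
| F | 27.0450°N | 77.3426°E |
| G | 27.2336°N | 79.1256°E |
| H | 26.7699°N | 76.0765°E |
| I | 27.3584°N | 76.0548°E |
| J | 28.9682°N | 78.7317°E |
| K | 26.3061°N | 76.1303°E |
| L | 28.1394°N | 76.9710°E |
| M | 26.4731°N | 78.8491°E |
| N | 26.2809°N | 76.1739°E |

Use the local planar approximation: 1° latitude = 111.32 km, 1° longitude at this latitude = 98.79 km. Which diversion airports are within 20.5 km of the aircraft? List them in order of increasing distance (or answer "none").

Distances from 27.7459°N, 77.4815°E:
A: √((-1.9001·111.32)² + (1.7169·98.79)²) = √(44740.343202 + 28768.417457) = 271.1250 km
B: √((-0.2333·111.32)² + (0.5058·98.79)²) = √(674.490556 + 2496.799225) = 56.3142 km
C: √((1.1373·111.32)² + (0.9367·98.79)²) = √(16028.632573 + 8563.021044) = 156.8173 km
D: √((-1.8784·111.32)² + (0.8216·98.79)²) = √(43724.268694 + 6587.897479) = 224.3037 km
E: √((0.2238·111.32)² + (0.0857·98.79)²) = √(620.678297 + 71.678286) = 26.3127 km
F: √((-0.7009·111.32)² + (-0.1389·98.79)²) = √(6087.773913 + 188.291390) = 79.2216 km
G: √((-0.5123·111.32)² + (1.6441·98.79)²) = √(3252.333759 + 26380.463973) = 172.1418 km
H: √((-0.9760·111.32)² + (-1.4050·98.79)²) = √(11804.457439 + 19265.426120) = 176.2665 km
I: √((-0.3875·111.32)² + (-1.4267·98.79)²) = √(1860.757632 + 19865.124596) = 147.3970 km
J: √((1.2223·111.32)² + (1.2502·98.79)²) = √(18514.075006 + 15254.042779) = 183.7610 km
K: √((-1.4398·111.32)² + (-1.3512·98.79)²) = √(25689.209102 + 17818.258040) = 208.5844 km
L: √((0.3935·111.32)² + (-0.5105·98.79)²) = √(1918.827212 + 2543.416379) = 66.8000 km
M: √((-1.2728·111.32)² + (1.3676·98.79)²) = √(20075.516548 + 18253.416148) = 195.7778 km
N: √((-1.4650·111.32)² + (-1.3076·98.79)²) = √(26596.325822 + 16686.905046) = 208.0462 km
Threshold 20.5 km: none within range.

none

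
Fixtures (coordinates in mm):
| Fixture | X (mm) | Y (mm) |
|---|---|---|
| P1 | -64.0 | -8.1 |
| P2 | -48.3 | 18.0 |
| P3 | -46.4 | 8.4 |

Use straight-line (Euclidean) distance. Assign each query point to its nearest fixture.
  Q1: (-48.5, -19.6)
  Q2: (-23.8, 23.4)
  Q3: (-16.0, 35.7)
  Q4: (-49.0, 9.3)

Q1 at (-48.5, -19.6):
  P1: 19.3 mm
  P2: 37.6 mm
  P3: 28.1 mm
  → nearest: P1 (19.3 mm)
Q2 at (-23.8, 23.4):
  P1: 51.1 mm
  P2: 25.1 mm
  P3: 27.1 mm
  → nearest: P2 (25.1 mm)
Q3 at (-16.0, 35.7):
  P1: 65.0 mm
  P2: 36.8 mm
  P3: 40.9 mm
  → nearest: P2 (36.8 mm)
Q4 at (-49.0, 9.3):
  P1: 23.0 mm
  P2: 8.7 mm
  P3: 2.8 mm
  → nearest: P3 (2.8 mm)

Q1→P1; Q2→P2; Q3→P2; Q4→P3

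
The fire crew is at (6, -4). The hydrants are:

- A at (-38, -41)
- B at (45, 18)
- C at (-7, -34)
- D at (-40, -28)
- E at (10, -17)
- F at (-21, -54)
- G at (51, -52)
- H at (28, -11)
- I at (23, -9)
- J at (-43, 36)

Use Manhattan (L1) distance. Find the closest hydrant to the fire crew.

E

Distances from (6, -4):
A: 81
B: 61
C: 43
D: 70
E: 17
F: 77
G: 93
H: 29
I: 22
J: 89
Minimum: E at 17.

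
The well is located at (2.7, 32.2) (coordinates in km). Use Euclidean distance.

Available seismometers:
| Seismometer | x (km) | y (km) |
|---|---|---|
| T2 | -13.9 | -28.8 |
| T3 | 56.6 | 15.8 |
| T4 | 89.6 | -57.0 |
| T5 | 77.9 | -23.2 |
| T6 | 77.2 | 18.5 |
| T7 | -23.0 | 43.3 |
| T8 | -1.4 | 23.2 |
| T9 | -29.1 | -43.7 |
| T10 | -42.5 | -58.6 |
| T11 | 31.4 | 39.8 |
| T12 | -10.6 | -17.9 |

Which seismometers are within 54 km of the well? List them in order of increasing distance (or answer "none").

T8, T7, T11, T12

Distances from (2.7, 32.2):
T2: √((-16.6)² + (-61.0)²) = √(275.560 + 3721.000) = 63.2 km
T3: √((53.9)² + (-16.4)²) = √(2905.210 + 268.960) = 56.3 km
T4: √((86.9)² + (-89.2)²) = √(7551.610 + 7956.640) = 124.5 km
T5: √((75.2)² + (-55.4)²) = √(5655.040 + 3069.160) = 93.4 km
T6: √((74.5)² + (-13.7)²) = √(5550.250 + 187.690) = 75.7 km
T7: √((-25.7)² + (11.1)²) = √(660.490 + 123.210) = 28.0 km
T8: √((-4.1)² + (-9.0)²) = √(16.810 + 81.000) = 9.9 km
T9: √((-31.8)² + (-75.9)²) = √(1011.240 + 5760.810) = 82.3 km
T10: √((-45.2)² + (-90.8)²) = √(2043.040 + 8244.640) = 101.4 km
T11: √((28.7)² + (7.6)²) = √(823.690 + 57.760) = 29.7 km
T12: √((-13.3)² + (-50.1)²) = √(176.890 + 2510.010) = 51.8 km
Threshold 54 km: T8 (9.9 km), T7 (28.0 km), T11 (29.7 km), T12 (51.8 km) are within range.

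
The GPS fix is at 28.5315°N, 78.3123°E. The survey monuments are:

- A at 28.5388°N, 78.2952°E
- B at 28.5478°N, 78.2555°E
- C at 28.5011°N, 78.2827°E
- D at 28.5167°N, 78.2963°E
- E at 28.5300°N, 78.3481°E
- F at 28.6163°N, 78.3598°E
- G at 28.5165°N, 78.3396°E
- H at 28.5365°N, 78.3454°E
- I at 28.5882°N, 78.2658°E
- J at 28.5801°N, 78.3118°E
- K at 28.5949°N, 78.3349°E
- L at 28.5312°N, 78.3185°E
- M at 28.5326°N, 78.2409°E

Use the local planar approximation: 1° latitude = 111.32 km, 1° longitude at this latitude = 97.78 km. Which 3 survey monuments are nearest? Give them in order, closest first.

L, A, D

Distances from 28.5315°N, 78.3123°E:
A: 1.8591 km
B: 5.8428 km
C: 4.4530 km
D: 2.2720 km
E: 3.5045 km
F: 10.5207 km
G: 3.1486 km
H: 3.2840 km
I: 7.7790 km
J: 5.4104 km
K: 7.3956 km
L: 0.6072 km
M: 6.9826 km
Sorted: L (0.6072 km) < A (1.8591 km) < D (2.2720 km) < G (3.1486 km) < H (3.2840 km) < …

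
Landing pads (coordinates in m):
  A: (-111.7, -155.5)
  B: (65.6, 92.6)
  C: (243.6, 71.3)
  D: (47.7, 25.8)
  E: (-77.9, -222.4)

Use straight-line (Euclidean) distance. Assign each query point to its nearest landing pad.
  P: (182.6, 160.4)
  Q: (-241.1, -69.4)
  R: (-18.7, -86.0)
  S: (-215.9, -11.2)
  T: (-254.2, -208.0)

P at (182.6, 160.4):
  A: √((-294.3)² + (-315.9)²) = √(86612.490 + 99792.810) = 431.7 m
  B: √((-117.0)² + (-67.8)²) = √(13689.000 + 4596.840) = 135.2 m
  C: √((61.0)² + (-89.1)²) = √(3721.000 + 7938.810) = 108.0 m
  D: √((-134.9)² + (-134.6)²) = √(18198.010 + 18117.160) = 190.6 m
  E: √((-260.5)² + (-382.8)²) = √(67860.250 + 146535.840) = 463.0 m
  → nearest: C (108.0 m)
Q at (-241.1, -69.4):
  A: √((129.4)² + (-86.1)²) = √(16744.360 + 7413.210) = 155.4 m
  B: √((306.7)² + (162.0)²) = √(94064.890 + 26244.000) = 346.9 m
  C: √((484.7)² + (140.7)²) = √(234934.090 + 19796.490) = 504.7 m
  D: √((288.8)² + (95.2)²) = √(83405.440 + 9063.040) = 304.1 m
  E: √((163.2)² + (-153.0)²) = √(26634.240 + 23409.000) = 223.7 m
  → nearest: A (155.4 m)
R at (-18.7, -86.0):
  A: √((-93.0)² + (-69.5)²) = √(8649.000 + 4830.250) = 116.1 m
  B: √((84.3)² + (178.6)²) = √(7106.490 + 31897.960) = 197.5 m
  C: √((262.3)² + (157.3)²) = √(68801.290 + 24743.290) = 305.9 m
  D: √((66.4)² + (111.8)²) = √(4408.960 + 12499.240) = 130.0 m
  E: √((-59.2)² + (-136.4)²) = √(3504.640 + 18604.960) = 148.7 m
  → nearest: A (116.1 m)
S at (-215.9, -11.2):
  A: √((104.2)² + (-144.3)²) = √(10857.640 + 20822.490) = 178.0 m
  B: √((281.5)² + (103.8)²) = √(79242.250 + 10774.440) = 300.0 m
  C: √((459.5)² + (82.5)²) = √(211140.250 + 6806.250) = 466.8 m
  D: √((263.6)² + (37.0)²) = √(69484.960 + 1369.000) = 266.2 m
  E: √((138.0)² + (-211.2)²) = √(19044.000 + 44605.440) = 252.3 m
  → nearest: A (178.0 m)
T at (-254.2, -208.0):
  A: √((142.5)² + (52.5)²) = √(20306.250 + 2756.250) = 151.9 m
  B: √((319.8)² + (300.6)²) = √(102272.040 + 90360.360) = 438.9 m
  C: √((497.8)² + (279.3)²) = √(247804.840 + 78008.490) = 570.8 m
  D: √((301.9)² + (233.8)²) = √(91143.610 + 54662.440) = 381.8 m
  E: √((176.3)² + (-14.4)²) = √(31081.690 + 207.360) = 176.9 m
  → nearest: A (151.9 m)

P→C; Q→A; R→A; S→A; T→A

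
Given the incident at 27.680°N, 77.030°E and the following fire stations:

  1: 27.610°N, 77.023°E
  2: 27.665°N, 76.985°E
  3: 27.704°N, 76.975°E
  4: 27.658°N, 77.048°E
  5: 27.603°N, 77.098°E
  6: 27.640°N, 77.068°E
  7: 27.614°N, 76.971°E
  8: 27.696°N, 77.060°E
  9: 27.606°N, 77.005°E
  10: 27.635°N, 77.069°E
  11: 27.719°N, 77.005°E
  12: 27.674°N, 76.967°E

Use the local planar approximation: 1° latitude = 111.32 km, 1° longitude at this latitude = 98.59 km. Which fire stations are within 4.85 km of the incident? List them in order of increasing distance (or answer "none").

4, 8, 2

Distances from 27.680°N, 77.030°E:
1: 7.823 km
2: 4.740 km
3: 6.045 km
4: 3.024 km
5: 10.882 km
6: 5.819 km
7: 9.371 km
8: 3.453 km
9: 8.599 km
10: 6.315 km
11: 4.992 km
12: 6.247 km
Threshold 4.85 km: 4 (3.024 km), 8 (3.453 km), 2 (4.740 km) are within range.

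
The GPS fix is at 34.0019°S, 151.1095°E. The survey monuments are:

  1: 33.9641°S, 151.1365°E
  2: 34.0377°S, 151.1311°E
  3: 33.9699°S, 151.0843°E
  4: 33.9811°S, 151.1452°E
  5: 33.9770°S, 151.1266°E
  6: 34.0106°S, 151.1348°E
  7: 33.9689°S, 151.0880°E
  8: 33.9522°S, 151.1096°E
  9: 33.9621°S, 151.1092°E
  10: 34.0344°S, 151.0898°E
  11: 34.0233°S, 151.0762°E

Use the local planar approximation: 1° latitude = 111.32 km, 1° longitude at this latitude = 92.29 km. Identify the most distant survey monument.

Distances from 34.0019°S, 151.1095°E:
1: √((0.0378·111.32)² + (0.0270·92.29)²) = √(17.706389 + 6.209217) = 4.8904 km
2: √((-0.0358·111.32)² + (0.0216·92.29)²) = √(15.882265 + 3.973899) = 4.4560 km
3: √((0.0320·111.32)² + (-0.0252·92.29)²) = √(12.689554 + 5.408918) = 4.2542 km
4: √((0.0208·111.32)² + (0.0357·92.29)²) = √(5.361336 + 10.855397) = 4.0270 km
5: √((0.0249·111.32)² + (0.0171·92.29)²) = √(7.683252 + 2.490586) = 3.1896 km
6: √((-0.0087·111.32)² + (0.0253·92.29)²) = √(0.937961 + 5.451931) = 2.5278 km
7: √((0.0330·111.32)² + (-0.0215·92.29)²) = √(13.495043 + 3.937189) = 4.1752 km
8: √((0.0497·111.32)² + (0.0001·92.29)²) = √(30.609707 + 0.000085) = 5.5326 km
9: √((0.0398·111.32)² + (-0.0003·92.29)²) = √(19.629649 + 0.000767) = 4.4306 km
10: √((-0.0325·111.32)² + (-0.0197·92.29)²) = √(13.089200 + 3.305535) = 4.0490 km
11: √((-0.0214·111.32)² + (-0.0333·92.29)²) = √(5.675106 + 9.444909) = 3.8884 km
Maximum: 8 at 5.5326 km.

8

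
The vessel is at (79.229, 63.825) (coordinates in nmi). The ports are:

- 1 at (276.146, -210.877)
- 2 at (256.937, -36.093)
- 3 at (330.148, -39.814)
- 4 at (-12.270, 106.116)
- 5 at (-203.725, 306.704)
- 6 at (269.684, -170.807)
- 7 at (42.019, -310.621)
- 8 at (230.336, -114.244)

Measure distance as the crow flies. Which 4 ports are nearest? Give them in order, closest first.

4, 2, 8, 3

Distances from (79.229, 63.825):
1: √((196.917)² + (-274.702)²) = √(38776.30489 + 75461.18880) = 337.990 nmi
2: √((177.708)² + (-99.918)²) = √(31580.13326 + 9983.60672) = 203.872 nmi
3: √((250.919)² + (-103.639)²) = √(62960.34456 + 10741.04232) = 271.480 nmi
4: √((-91.499)² + (42.291)²) = √(8372.06700 + 1788.52868) = 100.800 nmi
5: √((-282.954)² + (242.879)²) = √(80062.96612 + 58990.20864) = 372.898 nmi
6: √((190.455)² + (-234.632)²) = √(36273.10703 + 55052.17542) = 302.201 nmi
7: √((-37.210)² + (-374.446)²) = √(1384.58410 + 140209.80692) = 376.290 nmi
8: √((151.107)² + (-178.069)²) = √(22833.32545 + 31708.56876) = 233.542 nmi
Sorted: 4 (100.800 nmi) < 2 (203.872 nmi) < 8 (233.542 nmi) < 3 (271.480 nmi) < 6 (302.201 nmi) < 1 (337.990 nmi) < …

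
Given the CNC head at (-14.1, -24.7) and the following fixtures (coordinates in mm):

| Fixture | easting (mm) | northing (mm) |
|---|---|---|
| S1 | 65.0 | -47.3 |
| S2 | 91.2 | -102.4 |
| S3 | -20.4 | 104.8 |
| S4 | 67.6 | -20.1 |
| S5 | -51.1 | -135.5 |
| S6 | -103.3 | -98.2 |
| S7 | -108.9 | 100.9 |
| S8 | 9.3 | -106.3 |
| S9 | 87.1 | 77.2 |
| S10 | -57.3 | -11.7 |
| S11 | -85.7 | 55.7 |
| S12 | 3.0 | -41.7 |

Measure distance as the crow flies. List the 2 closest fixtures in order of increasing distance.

Distances from (-14.1, -24.7):
S1: √((79.1)² + (-22.6)²) = √(6256.810 + 510.760) = 82.3 mm
S2: √((105.3)² + (-77.7)²) = √(11088.090 + 6037.290) = 130.9 mm
S3: √((-6.3)² + (129.5)²) = √(39.690 + 16770.250) = 129.7 mm
S4: √((81.7)² + (4.6)²) = √(6674.890 + 21.160) = 81.8 mm
S5: √((-37.0)² + (-110.8)²) = √(1369.000 + 12276.640) = 116.8 mm
S6: √((-89.2)² + (-73.5)²) = √(7956.640 + 5402.250) = 115.6 mm
S7: √((-94.8)² + (125.6)²) = √(8987.040 + 15775.360) = 157.4 mm
S8: √((23.4)² + (-81.6)²) = √(547.560 + 6658.560) = 84.9 mm
S9: √((101.2)² + (101.9)²) = √(10241.440 + 10383.610) = 143.6 mm
S10: √((-43.2)² + (13.0)²) = √(1866.240 + 169.000) = 45.1 mm
S11: √((-71.6)² + (80.4)²) = √(5126.560 + 6464.160) = 107.7 mm
S12: √((17.1)² + (-17.0)²) = √(292.410 + 289.000) = 24.1 mm
Sorted: S12 (24.1 mm) < S10 (45.1 mm) < S4 (81.8 mm) < S1 (82.3 mm) < …

S12, S10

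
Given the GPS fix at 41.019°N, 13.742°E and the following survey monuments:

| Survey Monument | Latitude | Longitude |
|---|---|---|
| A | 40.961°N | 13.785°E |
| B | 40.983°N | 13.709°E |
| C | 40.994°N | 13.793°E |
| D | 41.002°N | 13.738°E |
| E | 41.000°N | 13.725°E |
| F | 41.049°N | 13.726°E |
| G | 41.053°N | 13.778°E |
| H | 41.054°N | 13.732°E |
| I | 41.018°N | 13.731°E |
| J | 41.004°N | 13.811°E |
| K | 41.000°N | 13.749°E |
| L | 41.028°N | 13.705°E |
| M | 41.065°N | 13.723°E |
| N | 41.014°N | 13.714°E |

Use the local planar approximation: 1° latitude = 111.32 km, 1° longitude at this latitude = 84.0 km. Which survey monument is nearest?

I

Distances from 41.019°N, 13.742°E:
A: 7.398 km
B: 4.873 km
C: 5.109 km
D: 1.922 km
E: 2.552 km
F: 3.600 km
G: 4.845 km
H: 3.986 km
I: 0.931 km
J: 6.032 km
K: 2.195 km
L: 3.265 km
M: 5.364 km
N: 2.417 km
Minimum: I at 0.931 km.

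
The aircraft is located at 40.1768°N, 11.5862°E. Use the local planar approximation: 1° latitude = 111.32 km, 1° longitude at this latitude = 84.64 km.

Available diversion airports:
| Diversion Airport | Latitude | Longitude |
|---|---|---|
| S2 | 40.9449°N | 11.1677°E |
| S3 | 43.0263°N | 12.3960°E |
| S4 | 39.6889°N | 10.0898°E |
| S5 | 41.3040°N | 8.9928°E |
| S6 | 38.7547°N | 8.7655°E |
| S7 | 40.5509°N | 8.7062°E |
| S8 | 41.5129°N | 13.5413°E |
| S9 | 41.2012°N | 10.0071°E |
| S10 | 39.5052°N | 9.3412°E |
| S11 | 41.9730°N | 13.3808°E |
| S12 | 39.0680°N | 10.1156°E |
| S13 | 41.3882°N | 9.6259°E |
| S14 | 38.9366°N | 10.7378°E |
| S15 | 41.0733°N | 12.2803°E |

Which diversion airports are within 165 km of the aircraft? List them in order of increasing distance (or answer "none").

S2, S15, S4, S14

Distances from 40.1768°N, 11.5862°E:
S2: √((0.7681·111.32)² + (-0.4185·84.64)²) = √(7311.086556 + 1254.706749) = 92.5516 km
S3: √((2.8495·111.32)² + (0.8098·84.64)²) = √(100619.862136 + 4697.933384) = 324.5270 km
S4: √((-0.4879·111.32)² + (-1.4964·84.64)²) = √(2949.905011 + 16041.564005) = 137.8095 km
S5: √((1.1272·111.32)² + (-2.5934·84.64)²) = √(15745.206308 + 48182.610093) = 252.8395 km
S6: √((-1.4221·111.32)² + (-2.8207·84.64)²) = √(25061.477322 + 56998.720455) = 286.4615 km
S7: √((0.3741·111.32)² + (-2.8800·84.64)²) = √(1734.290367 + 59420.497674) = 247.2949 km
S8: √((1.3361·111.32)² + (1.9551·84.64)²) = √(22121.996706 + 27383.519198) = 222.4984 km
S9: √((1.0244·111.32)² + (-1.5791·84.64)²) = √(13004.256735 + 17863.665440) = 175.6927 km
S10: √((-0.6716·111.32)² + (-2.2450·84.64)²) = √(5589.433201 + 36106.384282) = 204.1955 km
S11: √((1.7962·111.32)² + (1.7946·84.64)²) = √(39981.195811 + 23072.074013) = 251.1041 km
S12: √((-1.1088·111.32)² + (-1.4706·84.64)²) = √(15235.363828 + 15493.175223) = 175.2956 km
S13: √((1.2114·111.32)² + (-1.9603·84.64)²) = √(18185.344555 + 27529.377377) = 213.8100 km
S14: √((-1.2402·111.32)² + (-0.8484·84.64)²) = √(19060.305153 + 5156.471587) = 155.6174 km
S15: √((0.8965·111.32)² + (0.6941·84.64)²) = √(9959.716651 + 3451.400822) = 115.8064 km
Threshold 165 km: S2 (92.5516 km), S15 (115.8064 km), S4 (137.8095 km), S14 (155.6174 km) are within range.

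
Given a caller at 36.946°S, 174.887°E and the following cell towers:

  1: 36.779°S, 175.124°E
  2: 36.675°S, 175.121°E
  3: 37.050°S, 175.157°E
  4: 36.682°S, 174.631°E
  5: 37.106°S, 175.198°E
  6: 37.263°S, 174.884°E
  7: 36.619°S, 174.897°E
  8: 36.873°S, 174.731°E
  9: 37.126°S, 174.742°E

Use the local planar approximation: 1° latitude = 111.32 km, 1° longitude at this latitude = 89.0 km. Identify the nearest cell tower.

Distances from 36.946°S, 174.887°E:
1: √((0.167·111.32)² + (0.237·89.0)²) = √(345.60446 + 444.91465) = 28.116 km
2: √((0.271·111.32)² + (0.234·89.0)²) = √(910.09133 + 433.72228) = 36.658 km
3: √((-0.104·111.32)² + (0.270·89.0)²) = √(134.03341 + 577.44090) = 26.673 km
4: √((0.264·111.32)² + (-0.256·89.0)²) = √(863.68276 + 519.11066) = 37.186 km
5: √((-0.160·111.32)² + (0.311·89.0)²) = √(317.23885 + 766.12704) = 32.915 km
6: √((-0.317·111.32)² + (-0.003·89.0)²) = √(1245.27400 + 0.07129) = 35.289 km
7: √((0.327·111.32)² + (0.010·89.0)²) = √(1325.07939 + 0.79210) = 36.413 km
8: √((0.073·111.32)² + (-0.156·89.0)²) = √(66.03773 + 192.76546) = 16.087 km
9: √((-0.180·111.32)² + (-0.145·89.0)²) = √(401.50541 + 166.53903) = 23.834 km
Minimum: 8 at 16.087 km.

8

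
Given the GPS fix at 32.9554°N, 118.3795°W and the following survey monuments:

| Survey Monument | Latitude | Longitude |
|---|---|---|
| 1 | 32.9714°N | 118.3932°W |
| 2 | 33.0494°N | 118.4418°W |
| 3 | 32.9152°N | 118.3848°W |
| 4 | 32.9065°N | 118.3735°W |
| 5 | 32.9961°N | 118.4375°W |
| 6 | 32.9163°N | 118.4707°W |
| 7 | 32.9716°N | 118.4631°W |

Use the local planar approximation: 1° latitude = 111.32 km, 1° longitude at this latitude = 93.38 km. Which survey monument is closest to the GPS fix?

Distances from 32.9554°N, 118.3795°W:
1: 2.1929 km
2: 11.9725 km
3: 4.5023 km
4: 5.4723 km
5: 7.0612 km
6: 9.5641 km
7: 8.0122 km
Minimum: 1 at 2.1929 km.

1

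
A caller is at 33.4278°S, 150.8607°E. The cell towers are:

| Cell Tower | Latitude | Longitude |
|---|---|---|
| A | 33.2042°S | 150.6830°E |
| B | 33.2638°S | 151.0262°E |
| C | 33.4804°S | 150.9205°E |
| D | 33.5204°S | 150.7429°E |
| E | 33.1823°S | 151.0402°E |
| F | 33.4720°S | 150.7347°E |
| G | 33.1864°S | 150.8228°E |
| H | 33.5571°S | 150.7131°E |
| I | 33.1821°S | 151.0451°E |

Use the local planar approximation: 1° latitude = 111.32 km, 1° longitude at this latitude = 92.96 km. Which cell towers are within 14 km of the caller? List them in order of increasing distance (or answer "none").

C, F

Distances from 33.4278°S, 150.8607°E:
A: 29.8738 km
B: 23.8745 km
C: 8.0739 km
D: 15.0392 km
E: 32.0205 km
F: 12.7045 km
G: 27.1026 km
H: 19.8857 km
I: 32.2790 km
Threshold 14 km: C (8.0739 km), F (12.7045 km) are within range.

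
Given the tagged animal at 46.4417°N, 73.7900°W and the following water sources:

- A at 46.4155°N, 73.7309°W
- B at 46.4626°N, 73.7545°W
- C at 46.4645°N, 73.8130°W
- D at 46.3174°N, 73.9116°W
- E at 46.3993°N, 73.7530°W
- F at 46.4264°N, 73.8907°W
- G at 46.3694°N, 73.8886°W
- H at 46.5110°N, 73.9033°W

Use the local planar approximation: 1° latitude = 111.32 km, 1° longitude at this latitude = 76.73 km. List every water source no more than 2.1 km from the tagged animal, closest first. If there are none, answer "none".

Distances from 46.4417°N, 73.7900°W:
A: 5.3917 km
B: 3.5823 km
C: 3.0913 km
D: 16.6889 km
E: 5.5080 km
F: 7.9122 km
G: 11.0461 km
H: 11.6228 km
Threshold 2.1 km: none within range.

none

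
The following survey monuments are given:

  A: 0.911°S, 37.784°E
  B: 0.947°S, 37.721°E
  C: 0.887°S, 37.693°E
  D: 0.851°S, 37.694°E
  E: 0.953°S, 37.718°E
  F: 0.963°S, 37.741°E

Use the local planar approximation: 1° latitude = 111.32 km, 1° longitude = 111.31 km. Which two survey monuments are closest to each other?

Pairwise distances:
A–B: √((-0.036·111.32)² + (-0.063·111.31)²) = √(16.06022 + 49.17558) = 8.077 km
A–C: √((0.024·111.32)² + (-0.091·111.31)²) = √(7.13787 + 102.60090) = 10.476 km
A–D: √((0.060·111.32)² + (-0.090·111.31)²) = √(44.61171 + 100.35832) = 12.040 km
A–E: √((-0.042·111.32)² + (-0.066·111.31)²) = √(21.85974 + 53.97047) = 8.708 km
A–F: √((-0.052·111.32)² + (-0.043·111.31)²) = √(33.50835 + 22.90895) = 7.511 km
B–C: √((0.060·111.32)² + (-0.028·111.31)²) = √(44.61171 + 9.71369) = 7.371 km
B–D: √((0.096·111.32)² + (-0.027·111.31)²) = √(114.20598 + 9.03225) = 11.101 km
B–E: √((-0.006·111.32)² + (-0.003·111.31)²) = √(0.44612 + 0.11151) = 0.747 km
B–F: √((-0.016·111.32)² + (0.020·111.31)²) = √(3.17239 + 4.95597) = 2.851 km
C–D: √((0.036·111.32)² + (0.001·111.31)²) = √(16.06022 + 0.01239) = 4.009 km
C–E: √((-0.066·111.32)² + (0.025·111.31)²) = √(53.98017 + 7.74370) = 7.856 km
C–F: √((-0.076·111.32)² + (0.048·111.31)²) = √(71.57701 + 28.54637) = 10.006 km
D–E: √((-0.102·111.32)² + (0.024·111.31)²) = √(128.92785 + 7.13659) = 11.665 km
D–F: √((-0.112·111.32)² + (0.047·111.31)²) = √(155.44703 + 27.36932) = 13.521 km
E–F: √((-0.010·111.32)² + (0.023·111.31)²) = √(1.23921 + 6.55427) = 2.792 km
Closest pair: B–E at 0.747 km.

B and E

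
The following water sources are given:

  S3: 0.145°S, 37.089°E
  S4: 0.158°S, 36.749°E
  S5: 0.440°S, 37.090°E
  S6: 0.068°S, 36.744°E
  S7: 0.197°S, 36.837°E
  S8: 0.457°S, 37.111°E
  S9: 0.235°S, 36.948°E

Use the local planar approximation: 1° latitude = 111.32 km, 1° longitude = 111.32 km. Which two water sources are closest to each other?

Pairwise distances:
S3–S4: √((-0.013·111.32)² + (-0.340·111.32)²) = √(2.09427 + 1432.53166) = 37.876 km
S3–S5: √((-0.295·111.32)² + (0.001·111.32)²) = √(1078.42619 + 0.01239) = 32.840 km
S3–S6: √((0.077·111.32)² + (-0.345·111.32)²) = √(73.47301 + 1474.97475) = 39.350 km
S3–S7: √((-0.052·111.32)² + (-0.252·111.32)²) = √(33.50835 + 786.95061) = 28.644 km
S3–S8: √((-0.312·111.32)² + (0.022·111.32)²) = √(1206.30071 + 5.99780) = 34.818 km
S3–S9: √((-0.090·111.32)² + (-0.141·111.32)²) = √(100.37635 + 246.36818) = 18.621 km
S4–S5: √((-0.282·111.32)² + (0.341·111.32)²) = √(985.47273 + 1440.97071) = 49.259 km
S4–S6: √((0.090·111.32)² + (-0.005·111.32)²) = √(100.37635 + 0.30980) = 10.034 km
S4–S7: √((-0.039·111.32)² + (0.088·111.32)²) = √(18.84845 + 95.96475) = 10.715 km
S4–S8: √((-0.299·111.32)² + (0.362·111.32)²) = √(1107.86992 + 1623.91591) = 52.266 km
S4–S9: √((-0.077·111.32)² + (0.199·111.32)²) = √(73.47301 + 490.74123) = 23.753 km
S5–S6: √((0.372·111.32)² + (-0.346·111.32)²) = √(1714.87423 + 1483.53772) = 56.555 km
S5–S7: √((0.243·111.32)² + (-0.253·111.32)²) = √(731.74362 + 793.20864) = 39.051 km
S5–S8: √((-0.017·111.32)² + (0.021·111.32)²) = √(3.58133 + 5.46493) = 3.008 km
S5–S9: √((0.205·111.32)² + (-0.142·111.32)²) = √(520.77978 + 249.87516) = 27.761 km
S6–S7: √((-0.129·111.32)² + (0.093·111.32)²) = √(206.21764 + 107.17964) = 17.703 km
S6–S8: √((-0.389·111.32)² + (0.367·111.32)²) = √(1875.19138 + 1669.08527) = 59.534 km
S6–S9: √((-0.167·111.32)² + (0.204·111.32)²) = √(345.60446 + 515.71140) = 29.348 km
S7–S8: √((-0.260·111.32)² + (0.274·111.32)²) = √(837.70883 + 930.35248) = 42.048 km
S7–S9: √((-0.038·111.32)² + (0.111·111.32)²) = √(17.89425 + 152.68359) = 13.061 km
S8–S9: √((0.222·111.32)² + (-0.163·111.32)²) = √(610.73435 + 329.24683) = 30.659 km
Closest pair: S5–S8 at 3.008 km.

S5 and S8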